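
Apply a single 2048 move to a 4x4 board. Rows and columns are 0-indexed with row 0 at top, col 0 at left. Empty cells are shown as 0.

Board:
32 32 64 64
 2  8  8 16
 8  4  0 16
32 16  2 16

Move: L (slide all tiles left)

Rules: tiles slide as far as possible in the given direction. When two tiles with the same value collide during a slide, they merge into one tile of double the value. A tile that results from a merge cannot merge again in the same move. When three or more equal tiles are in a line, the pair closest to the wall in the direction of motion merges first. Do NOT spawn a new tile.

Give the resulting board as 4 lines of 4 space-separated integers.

Slide left:
row 0: [32, 32, 64, 64] -> [64, 128, 0, 0]
row 1: [2, 8, 8, 16] -> [2, 16, 16, 0]
row 2: [8, 4, 0, 16] -> [8, 4, 16, 0]
row 3: [32, 16, 2, 16] -> [32, 16, 2, 16]

Answer:  64 128   0   0
  2  16  16   0
  8   4  16   0
 32  16   2  16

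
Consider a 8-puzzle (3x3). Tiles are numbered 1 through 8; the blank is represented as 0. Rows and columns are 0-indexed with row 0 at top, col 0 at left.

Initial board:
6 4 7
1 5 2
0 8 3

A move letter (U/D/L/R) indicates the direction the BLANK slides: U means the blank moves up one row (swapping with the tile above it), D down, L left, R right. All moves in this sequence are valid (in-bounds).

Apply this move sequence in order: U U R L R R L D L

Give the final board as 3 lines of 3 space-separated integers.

Answer: 4 5 7
0 6 2
1 8 3

Derivation:
After move 1 (U):
6 4 7
0 5 2
1 8 3

After move 2 (U):
0 4 7
6 5 2
1 8 3

After move 3 (R):
4 0 7
6 5 2
1 8 3

After move 4 (L):
0 4 7
6 5 2
1 8 3

After move 5 (R):
4 0 7
6 5 2
1 8 3

After move 6 (R):
4 7 0
6 5 2
1 8 3

After move 7 (L):
4 0 7
6 5 2
1 8 3

After move 8 (D):
4 5 7
6 0 2
1 8 3

After move 9 (L):
4 5 7
0 6 2
1 8 3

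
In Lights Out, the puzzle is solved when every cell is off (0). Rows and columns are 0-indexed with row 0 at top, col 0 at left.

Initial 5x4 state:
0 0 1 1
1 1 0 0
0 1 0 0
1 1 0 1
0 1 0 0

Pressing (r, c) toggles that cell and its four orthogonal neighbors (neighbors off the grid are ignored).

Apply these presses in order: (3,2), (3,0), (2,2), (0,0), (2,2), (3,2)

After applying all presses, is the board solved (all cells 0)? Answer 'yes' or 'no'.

After press 1 at (3,2):
0 0 1 1
1 1 0 0
0 1 1 0
1 0 1 0
0 1 1 0

After press 2 at (3,0):
0 0 1 1
1 1 0 0
1 1 1 0
0 1 1 0
1 1 1 0

After press 3 at (2,2):
0 0 1 1
1 1 1 0
1 0 0 1
0 1 0 0
1 1 1 0

After press 4 at (0,0):
1 1 1 1
0 1 1 0
1 0 0 1
0 1 0 0
1 1 1 0

After press 5 at (2,2):
1 1 1 1
0 1 0 0
1 1 1 0
0 1 1 0
1 1 1 0

After press 6 at (3,2):
1 1 1 1
0 1 0 0
1 1 0 0
0 0 0 1
1 1 0 0

Lights still on: 10

Answer: no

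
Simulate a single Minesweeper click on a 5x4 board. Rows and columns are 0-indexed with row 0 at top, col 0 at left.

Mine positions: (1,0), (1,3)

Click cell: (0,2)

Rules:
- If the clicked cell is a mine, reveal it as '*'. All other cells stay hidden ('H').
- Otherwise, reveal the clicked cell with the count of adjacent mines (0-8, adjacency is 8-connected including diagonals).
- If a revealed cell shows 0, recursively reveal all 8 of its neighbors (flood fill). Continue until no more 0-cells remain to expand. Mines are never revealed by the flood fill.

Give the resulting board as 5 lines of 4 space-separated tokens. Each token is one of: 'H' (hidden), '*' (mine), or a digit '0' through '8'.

H H 1 H
H H H H
H H H H
H H H H
H H H H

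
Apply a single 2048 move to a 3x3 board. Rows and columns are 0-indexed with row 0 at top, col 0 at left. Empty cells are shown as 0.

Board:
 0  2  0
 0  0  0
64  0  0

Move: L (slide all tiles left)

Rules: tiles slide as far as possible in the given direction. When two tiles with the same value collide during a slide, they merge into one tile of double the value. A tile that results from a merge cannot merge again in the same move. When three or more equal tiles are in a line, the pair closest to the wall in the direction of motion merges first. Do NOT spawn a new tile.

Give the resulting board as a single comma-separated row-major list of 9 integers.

Slide left:
row 0: [0, 2, 0] -> [2, 0, 0]
row 1: [0, 0, 0] -> [0, 0, 0]
row 2: [64, 0, 0] -> [64, 0, 0]

Answer: 2, 0, 0, 0, 0, 0, 64, 0, 0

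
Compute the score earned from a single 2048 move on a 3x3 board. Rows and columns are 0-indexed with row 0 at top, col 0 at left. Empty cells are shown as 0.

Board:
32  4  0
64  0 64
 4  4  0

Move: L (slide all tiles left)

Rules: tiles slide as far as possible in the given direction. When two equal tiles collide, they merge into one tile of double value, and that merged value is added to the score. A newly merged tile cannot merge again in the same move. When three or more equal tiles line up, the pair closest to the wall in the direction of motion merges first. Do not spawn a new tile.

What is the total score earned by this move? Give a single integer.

Slide left:
row 0: [32, 4, 0] -> [32, 4, 0]  score +0 (running 0)
row 1: [64, 0, 64] -> [128, 0, 0]  score +128 (running 128)
row 2: [4, 4, 0] -> [8, 0, 0]  score +8 (running 136)
Board after move:
 32   4   0
128   0   0
  8   0   0

Answer: 136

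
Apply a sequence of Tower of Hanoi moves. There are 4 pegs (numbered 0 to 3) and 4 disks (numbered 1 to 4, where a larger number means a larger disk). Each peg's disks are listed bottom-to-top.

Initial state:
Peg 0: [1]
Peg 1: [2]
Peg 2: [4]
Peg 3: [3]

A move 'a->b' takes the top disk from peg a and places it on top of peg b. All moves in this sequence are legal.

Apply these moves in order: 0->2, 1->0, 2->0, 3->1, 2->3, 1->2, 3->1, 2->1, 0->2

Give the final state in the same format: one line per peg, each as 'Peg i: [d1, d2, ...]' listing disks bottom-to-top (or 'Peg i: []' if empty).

Answer: Peg 0: [2]
Peg 1: [4, 3]
Peg 2: [1]
Peg 3: []

Derivation:
After move 1 (0->2):
Peg 0: []
Peg 1: [2]
Peg 2: [4, 1]
Peg 3: [3]

After move 2 (1->0):
Peg 0: [2]
Peg 1: []
Peg 2: [4, 1]
Peg 3: [3]

After move 3 (2->0):
Peg 0: [2, 1]
Peg 1: []
Peg 2: [4]
Peg 3: [3]

After move 4 (3->1):
Peg 0: [2, 1]
Peg 1: [3]
Peg 2: [4]
Peg 3: []

After move 5 (2->3):
Peg 0: [2, 1]
Peg 1: [3]
Peg 2: []
Peg 3: [4]

After move 6 (1->2):
Peg 0: [2, 1]
Peg 1: []
Peg 2: [3]
Peg 3: [4]

After move 7 (3->1):
Peg 0: [2, 1]
Peg 1: [4]
Peg 2: [3]
Peg 3: []

After move 8 (2->1):
Peg 0: [2, 1]
Peg 1: [4, 3]
Peg 2: []
Peg 3: []

After move 9 (0->2):
Peg 0: [2]
Peg 1: [4, 3]
Peg 2: [1]
Peg 3: []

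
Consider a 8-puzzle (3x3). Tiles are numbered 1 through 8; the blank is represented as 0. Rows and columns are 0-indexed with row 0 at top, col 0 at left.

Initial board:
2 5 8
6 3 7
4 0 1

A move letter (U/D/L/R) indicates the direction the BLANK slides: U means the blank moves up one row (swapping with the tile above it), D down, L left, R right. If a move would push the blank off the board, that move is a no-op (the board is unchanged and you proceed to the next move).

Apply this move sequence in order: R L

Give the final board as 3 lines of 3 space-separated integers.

Answer: 2 5 8
6 3 7
4 0 1

Derivation:
After move 1 (R):
2 5 8
6 3 7
4 1 0

After move 2 (L):
2 5 8
6 3 7
4 0 1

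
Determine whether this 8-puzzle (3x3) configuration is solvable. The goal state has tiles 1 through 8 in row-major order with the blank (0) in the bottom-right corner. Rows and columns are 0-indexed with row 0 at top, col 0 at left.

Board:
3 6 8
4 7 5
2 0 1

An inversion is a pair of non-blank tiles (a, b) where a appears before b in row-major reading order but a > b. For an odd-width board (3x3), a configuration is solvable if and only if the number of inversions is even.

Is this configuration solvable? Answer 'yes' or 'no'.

Inversions (pairs i<j in row-major order where tile[i] > tile[j] > 0): 19
19 is odd, so the puzzle is not solvable.

Answer: no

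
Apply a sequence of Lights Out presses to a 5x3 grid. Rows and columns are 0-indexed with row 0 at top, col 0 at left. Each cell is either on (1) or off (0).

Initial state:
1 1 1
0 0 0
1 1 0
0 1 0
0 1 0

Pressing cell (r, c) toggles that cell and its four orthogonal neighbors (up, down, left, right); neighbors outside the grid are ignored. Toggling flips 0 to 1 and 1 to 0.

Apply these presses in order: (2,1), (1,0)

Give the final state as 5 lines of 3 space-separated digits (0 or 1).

Answer: 0 1 1
1 0 0
1 0 1
0 0 0
0 1 0

Derivation:
After press 1 at (2,1):
1 1 1
0 1 0
0 0 1
0 0 0
0 1 0

After press 2 at (1,0):
0 1 1
1 0 0
1 0 1
0 0 0
0 1 0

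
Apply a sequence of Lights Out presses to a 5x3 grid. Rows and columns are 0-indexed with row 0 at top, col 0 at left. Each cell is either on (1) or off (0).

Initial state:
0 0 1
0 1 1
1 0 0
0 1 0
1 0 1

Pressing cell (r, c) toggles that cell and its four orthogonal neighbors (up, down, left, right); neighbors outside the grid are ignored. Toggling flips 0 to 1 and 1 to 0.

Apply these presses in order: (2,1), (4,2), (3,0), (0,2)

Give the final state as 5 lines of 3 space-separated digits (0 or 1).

After press 1 at (2,1):
0 0 1
0 0 1
0 1 1
0 0 0
1 0 1

After press 2 at (4,2):
0 0 1
0 0 1
0 1 1
0 0 1
1 1 0

After press 3 at (3,0):
0 0 1
0 0 1
1 1 1
1 1 1
0 1 0

After press 4 at (0,2):
0 1 0
0 0 0
1 1 1
1 1 1
0 1 0

Answer: 0 1 0
0 0 0
1 1 1
1 1 1
0 1 0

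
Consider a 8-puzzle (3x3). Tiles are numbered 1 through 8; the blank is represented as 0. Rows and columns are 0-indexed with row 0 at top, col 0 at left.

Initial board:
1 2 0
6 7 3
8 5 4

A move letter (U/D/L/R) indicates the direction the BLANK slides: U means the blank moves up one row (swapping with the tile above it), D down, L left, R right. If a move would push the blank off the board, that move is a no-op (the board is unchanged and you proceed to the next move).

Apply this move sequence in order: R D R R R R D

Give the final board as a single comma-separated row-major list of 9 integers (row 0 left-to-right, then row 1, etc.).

Answer: 1, 2, 3, 6, 7, 4, 8, 5, 0

Derivation:
After move 1 (R):
1 2 0
6 7 3
8 5 4

After move 2 (D):
1 2 3
6 7 0
8 5 4

After move 3 (R):
1 2 3
6 7 0
8 5 4

After move 4 (R):
1 2 3
6 7 0
8 5 4

After move 5 (R):
1 2 3
6 7 0
8 5 4

After move 6 (R):
1 2 3
6 7 0
8 5 4

After move 7 (D):
1 2 3
6 7 4
8 5 0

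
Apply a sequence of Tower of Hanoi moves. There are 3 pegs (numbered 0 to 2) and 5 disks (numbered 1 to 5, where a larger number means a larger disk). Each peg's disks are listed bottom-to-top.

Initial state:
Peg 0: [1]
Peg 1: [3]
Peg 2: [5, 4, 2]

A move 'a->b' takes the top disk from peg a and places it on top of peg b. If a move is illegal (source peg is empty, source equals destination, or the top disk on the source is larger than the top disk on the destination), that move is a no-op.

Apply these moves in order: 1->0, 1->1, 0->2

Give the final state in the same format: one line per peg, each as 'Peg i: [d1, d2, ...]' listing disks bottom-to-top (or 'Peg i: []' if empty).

After move 1 (1->0):
Peg 0: [1]
Peg 1: [3]
Peg 2: [5, 4, 2]

After move 2 (1->1):
Peg 0: [1]
Peg 1: [3]
Peg 2: [5, 4, 2]

After move 3 (0->2):
Peg 0: []
Peg 1: [3]
Peg 2: [5, 4, 2, 1]

Answer: Peg 0: []
Peg 1: [3]
Peg 2: [5, 4, 2, 1]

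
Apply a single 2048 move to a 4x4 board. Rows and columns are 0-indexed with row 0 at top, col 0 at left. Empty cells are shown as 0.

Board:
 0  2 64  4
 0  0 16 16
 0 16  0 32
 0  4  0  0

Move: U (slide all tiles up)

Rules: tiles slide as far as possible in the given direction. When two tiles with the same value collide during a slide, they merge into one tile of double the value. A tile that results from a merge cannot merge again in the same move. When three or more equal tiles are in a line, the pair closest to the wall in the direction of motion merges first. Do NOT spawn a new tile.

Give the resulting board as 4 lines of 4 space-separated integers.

Slide up:
col 0: [0, 0, 0, 0] -> [0, 0, 0, 0]
col 1: [2, 0, 16, 4] -> [2, 16, 4, 0]
col 2: [64, 16, 0, 0] -> [64, 16, 0, 0]
col 3: [4, 16, 32, 0] -> [4, 16, 32, 0]

Answer:  0  2 64  4
 0 16 16 16
 0  4  0 32
 0  0  0  0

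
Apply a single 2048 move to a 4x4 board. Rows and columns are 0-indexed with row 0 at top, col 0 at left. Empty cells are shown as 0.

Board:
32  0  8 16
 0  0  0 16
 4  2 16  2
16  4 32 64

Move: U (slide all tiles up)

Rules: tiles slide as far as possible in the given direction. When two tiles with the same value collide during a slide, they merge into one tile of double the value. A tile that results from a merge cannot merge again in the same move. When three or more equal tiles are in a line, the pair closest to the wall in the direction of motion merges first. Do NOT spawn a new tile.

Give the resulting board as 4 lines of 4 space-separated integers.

Slide up:
col 0: [32, 0, 4, 16] -> [32, 4, 16, 0]
col 1: [0, 0, 2, 4] -> [2, 4, 0, 0]
col 2: [8, 0, 16, 32] -> [8, 16, 32, 0]
col 3: [16, 16, 2, 64] -> [32, 2, 64, 0]

Answer: 32  2  8 32
 4  4 16  2
16  0 32 64
 0  0  0  0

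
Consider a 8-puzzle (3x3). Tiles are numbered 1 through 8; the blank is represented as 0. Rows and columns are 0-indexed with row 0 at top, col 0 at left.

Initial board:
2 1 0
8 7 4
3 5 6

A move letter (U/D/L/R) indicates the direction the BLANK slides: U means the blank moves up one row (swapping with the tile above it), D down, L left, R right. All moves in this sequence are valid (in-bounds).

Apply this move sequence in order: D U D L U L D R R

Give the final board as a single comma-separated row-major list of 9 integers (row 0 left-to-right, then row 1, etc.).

Answer: 8, 2, 4, 1, 7, 0, 3, 5, 6

Derivation:
After move 1 (D):
2 1 4
8 7 0
3 5 6

After move 2 (U):
2 1 0
8 7 4
3 5 6

After move 3 (D):
2 1 4
8 7 0
3 5 6

After move 4 (L):
2 1 4
8 0 7
3 5 6

After move 5 (U):
2 0 4
8 1 7
3 5 6

After move 6 (L):
0 2 4
8 1 7
3 5 6

After move 7 (D):
8 2 4
0 1 7
3 5 6

After move 8 (R):
8 2 4
1 0 7
3 5 6

After move 9 (R):
8 2 4
1 7 0
3 5 6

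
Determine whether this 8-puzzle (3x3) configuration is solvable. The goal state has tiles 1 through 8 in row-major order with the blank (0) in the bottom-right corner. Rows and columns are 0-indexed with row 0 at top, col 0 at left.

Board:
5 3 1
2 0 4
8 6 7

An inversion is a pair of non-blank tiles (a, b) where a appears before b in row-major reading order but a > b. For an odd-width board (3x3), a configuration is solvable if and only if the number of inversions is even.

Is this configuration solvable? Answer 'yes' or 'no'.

Answer: yes

Derivation:
Inversions (pairs i<j in row-major order where tile[i] > tile[j] > 0): 8
8 is even, so the puzzle is solvable.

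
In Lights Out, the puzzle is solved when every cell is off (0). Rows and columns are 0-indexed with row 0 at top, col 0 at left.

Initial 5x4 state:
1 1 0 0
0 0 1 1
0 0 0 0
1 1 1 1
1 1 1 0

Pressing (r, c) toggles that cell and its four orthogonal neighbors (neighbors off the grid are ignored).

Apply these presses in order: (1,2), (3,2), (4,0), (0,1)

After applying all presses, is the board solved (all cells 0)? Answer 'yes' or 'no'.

Answer: yes

Derivation:
After press 1 at (1,2):
1 1 1 0
0 1 0 0
0 0 1 0
1 1 1 1
1 1 1 0

After press 2 at (3,2):
1 1 1 0
0 1 0 0
0 0 0 0
1 0 0 0
1 1 0 0

After press 3 at (4,0):
1 1 1 0
0 1 0 0
0 0 0 0
0 0 0 0
0 0 0 0

After press 4 at (0,1):
0 0 0 0
0 0 0 0
0 0 0 0
0 0 0 0
0 0 0 0

Lights still on: 0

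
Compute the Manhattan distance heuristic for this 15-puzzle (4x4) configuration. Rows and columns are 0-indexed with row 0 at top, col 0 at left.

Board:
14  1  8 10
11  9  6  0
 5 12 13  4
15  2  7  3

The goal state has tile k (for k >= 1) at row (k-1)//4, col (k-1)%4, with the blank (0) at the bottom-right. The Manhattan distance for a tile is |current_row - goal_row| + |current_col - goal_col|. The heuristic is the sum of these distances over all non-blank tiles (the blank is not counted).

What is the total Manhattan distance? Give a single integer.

Tile 14: (0,0)->(3,1) = 4
Tile 1: (0,1)->(0,0) = 1
Tile 8: (0,2)->(1,3) = 2
Tile 10: (0,3)->(2,1) = 4
Tile 11: (1,0)->(2,2) = 3
Tile 9: (1,1)->(2,0) = 2
Tile 6: (1,2)->(1,1) = 1
Tile 5: (2,0)->(1,0) = 1
Tile 12: (2,1)->(2,3) = 2
Tile 13: (2,2)->(3,0) = 3
Tile 4: (2,3)->(0,3) = 2
Tile 15: (3,0)->(3,2) = 2
Tile 2: (3,1)->(0,1) = 3
Tile 7: (3,2)->(1,2) = 2
Tile 3: (3,3)->(0,2) = 4
Sum: 4 + 1 + 2 + 4 + 3 + 2 + 1 + 1 + 2 + 3 + 2 + 2 + 3 + 2 + 4 = 36

Answer: 36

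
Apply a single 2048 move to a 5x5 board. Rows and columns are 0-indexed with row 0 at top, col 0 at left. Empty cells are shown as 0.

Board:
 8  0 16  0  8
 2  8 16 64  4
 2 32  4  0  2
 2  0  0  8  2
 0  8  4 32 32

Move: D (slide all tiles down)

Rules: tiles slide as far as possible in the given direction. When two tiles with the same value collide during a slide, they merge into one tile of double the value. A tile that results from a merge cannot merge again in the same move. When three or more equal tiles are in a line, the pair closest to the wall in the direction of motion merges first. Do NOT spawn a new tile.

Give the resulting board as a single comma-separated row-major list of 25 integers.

Slide down:
col 0: [8, 2, 2, 2, 0] -> [0, 0, 8, 2, 4]
col 1: [0, 8, 32, 0, 8] -> [0, 0, 8, 32, 8]
col 2: [16, 16, 4, 0, 4] -> [0, 0, 0, 32, 8]
col 3: [0, 64, 0, 8, 32] -> [0, 0, 64, 8, 32]
col 4: [8, 4, 2, 2, 32] -> [0, 8, 4, 4, 32]

Answer: 0, 0, 0, 0, 0, 0, 0, 0, 0, 8, 8, 8, 0, 64, 4, 2, 32, 32, 8, 4, 4, 8, 8, 32, 32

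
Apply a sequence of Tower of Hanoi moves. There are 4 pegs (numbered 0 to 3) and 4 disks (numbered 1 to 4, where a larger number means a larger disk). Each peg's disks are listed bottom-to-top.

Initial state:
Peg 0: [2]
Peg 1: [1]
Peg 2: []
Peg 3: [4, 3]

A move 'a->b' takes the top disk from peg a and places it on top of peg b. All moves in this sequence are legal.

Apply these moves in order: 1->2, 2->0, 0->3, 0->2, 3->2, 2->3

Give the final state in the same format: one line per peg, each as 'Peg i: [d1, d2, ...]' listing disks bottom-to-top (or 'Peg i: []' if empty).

Answer: Peg 0: []
Peg 1: []
Peg 2: [2]
Peg 3: [4, 3, 1]

Derivation:
After move 1 (1->2):
Peg 0: [2]
Peg 1: []
Peg 2: [1]
Peg 3: [4, 3]

After move 2 (2->0):
Peg 0: [2, 1]
Peg 1: []
Peg 2: []
Peg 3: [4, 3]

After move 3 (0->3):
Peg 0: [2]
Peg 1: []
Peg 2: []
Peg 3: [4, 3, 1]

After move 4 (0->2):
Peg 0: []
Peg 1: []
Peg 2: [2]
Peg 3: [4, 3, 1]

After move 5 (3->2):
Peg 0: []
Peg 1: []
Peg 2: [2, 1]
Peg 3: [4, 3]

After move 6 (2->3):
Peg 0: []
Peg 1: []
Peg 2: [2]
Peg 3: [4, 3, 1]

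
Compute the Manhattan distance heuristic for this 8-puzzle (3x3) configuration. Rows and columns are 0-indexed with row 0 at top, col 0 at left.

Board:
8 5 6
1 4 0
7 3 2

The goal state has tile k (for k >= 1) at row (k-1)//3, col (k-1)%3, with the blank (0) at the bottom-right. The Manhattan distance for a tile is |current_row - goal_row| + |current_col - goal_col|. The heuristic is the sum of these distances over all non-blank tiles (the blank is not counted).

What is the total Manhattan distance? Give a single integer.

Answer: 13

Derivation:
Tile 8: (0,0)->(2,1) = 3
Tile 5: (0,1)->(1,1) = 1
Tile 6: (0,2)->(1,2) = 1
Tile 1: (1,0)->(0,0) = 1
Tile 4: (1,1)->(1,0) = 1
Tile 7: (2,0)->(2,0) = 0
Tile 3: (2,1)->(0,2) = 3
Tile 2: (2,2)->(0,1) = 3
Sum: 3 + 1 + 1 + 1 + 1 + 0 + 3 + 3 = 13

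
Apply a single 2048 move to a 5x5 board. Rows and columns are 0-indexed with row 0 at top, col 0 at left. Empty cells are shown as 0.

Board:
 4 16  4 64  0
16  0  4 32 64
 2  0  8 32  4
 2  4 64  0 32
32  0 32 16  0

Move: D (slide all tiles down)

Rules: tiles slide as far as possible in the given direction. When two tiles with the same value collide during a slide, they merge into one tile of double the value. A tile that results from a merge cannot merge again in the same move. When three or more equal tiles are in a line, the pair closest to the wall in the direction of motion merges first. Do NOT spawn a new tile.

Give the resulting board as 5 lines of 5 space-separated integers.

Slide down:
col 0: [4, 16, 2, 2, 32] -> [0, 4, 16, 4, 32]
col 1: [16, 0, 0, 4, 0] -> [0, 0, 0, 16, 4]
col 2: [4, 4, 8, 64, 32] -> [0, 8, 8, 64, 32]
col 3: [64, 32, 32, 0, 16] -> [0, 0, 64, 64, 16]
col 4: [0, 64, 4, 32, 0] -> [0, 0, 64, 4, 32]

Answer:  0  0  0  0  0
 4  0  8  0  0
16  0  8 64 64
 4 16 64 64  4
32  4 32 16 32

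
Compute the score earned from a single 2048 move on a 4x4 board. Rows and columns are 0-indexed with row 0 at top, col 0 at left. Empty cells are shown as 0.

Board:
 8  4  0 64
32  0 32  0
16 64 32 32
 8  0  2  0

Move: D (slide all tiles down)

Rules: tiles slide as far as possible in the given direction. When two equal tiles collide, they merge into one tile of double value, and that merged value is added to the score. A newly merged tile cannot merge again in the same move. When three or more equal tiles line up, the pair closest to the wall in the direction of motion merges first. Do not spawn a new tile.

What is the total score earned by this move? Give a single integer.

Answer: 64

Derivation:
Slide down:
col 0: [8, 32, 16, 8] -> [8, 32, 16, 8]  score +0 (running 0)
col 1: [4, 0, 64, 0] -> [0, 0, 4, 64]  score +0 (running 0)
col 2: [0, 32, 32, 2] -> [0, 0, 64, 2]  score +64 (running 64)
col 3: [64, 0, 32, 0] -> [0, 0, 64, 32]  score +0 (running 64)
Board after move:
 8  0  0  0
32  0  0  0
16  4 64 64
 8 64  2 32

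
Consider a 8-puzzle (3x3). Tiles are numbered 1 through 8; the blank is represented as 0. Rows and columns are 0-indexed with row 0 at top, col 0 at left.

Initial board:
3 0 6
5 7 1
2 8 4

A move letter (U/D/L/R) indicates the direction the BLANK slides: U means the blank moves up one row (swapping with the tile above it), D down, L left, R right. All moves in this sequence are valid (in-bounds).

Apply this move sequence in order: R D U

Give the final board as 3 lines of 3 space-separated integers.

Answer: 3 6 0
5 7 1
2 8 4

Derivation:
After move 1 (R):
3 6 0
5 7 1
2 8 4

After move 2 (D):
3 6 1
5 7 0
2 8 4

After move 3 (U):
3 6 0
5 7 1
2 8 4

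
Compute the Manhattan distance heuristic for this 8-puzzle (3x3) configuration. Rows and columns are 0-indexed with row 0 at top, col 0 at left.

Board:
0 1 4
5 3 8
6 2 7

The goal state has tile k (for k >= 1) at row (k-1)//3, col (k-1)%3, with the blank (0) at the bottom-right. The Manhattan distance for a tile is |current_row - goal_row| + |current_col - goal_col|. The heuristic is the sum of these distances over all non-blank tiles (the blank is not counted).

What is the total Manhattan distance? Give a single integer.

Answer: 16

Derivation:
Tile 1: at (0,1), goal (0,0), distance |0-0|+|1-0| = 1
Tile 4: at (0,2), goal (1,0), distance |0-1|+|2-0| = 3
Tile 5: at (1,0), goal (1,1), distance |1-1|+|0-1| = 1
Tile 3: at (1,1), goal (0,2), distance |1-0|+|1-2| = 2
Tile 8: at (1,2), goal (2,1), distance |1-2|+|2-1| = 2
Tile 6: at (2,0), goal (1,2), distance |2-1|+|0-2| = 3
Tile 2: at (2,1), goal (0,1), distance |2-0|+|1-1| = 2
Tile 7: at (2,2), goal (2,0), distance |2-2|+|2-0| = 2
Sum: 1 + 3 + 1 + 2 + 2 + 3 + 2 + 2 = 16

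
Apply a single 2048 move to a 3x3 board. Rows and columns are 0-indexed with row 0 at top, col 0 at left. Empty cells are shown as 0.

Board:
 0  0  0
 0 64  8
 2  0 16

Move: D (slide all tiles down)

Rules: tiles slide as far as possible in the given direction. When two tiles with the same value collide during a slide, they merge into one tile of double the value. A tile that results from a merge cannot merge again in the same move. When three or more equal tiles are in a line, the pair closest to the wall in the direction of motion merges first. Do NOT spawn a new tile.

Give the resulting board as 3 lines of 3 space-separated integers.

Slide down:
col 0: [0, 0, 2] -> [0, 0, 2]
col 1: [0, 64, 0] -> [0, 0, 64]
col 2: [0, 8, 16] -> [0, 8, 16]

Answer:  0  0  0
 0  0  8
 2 64 16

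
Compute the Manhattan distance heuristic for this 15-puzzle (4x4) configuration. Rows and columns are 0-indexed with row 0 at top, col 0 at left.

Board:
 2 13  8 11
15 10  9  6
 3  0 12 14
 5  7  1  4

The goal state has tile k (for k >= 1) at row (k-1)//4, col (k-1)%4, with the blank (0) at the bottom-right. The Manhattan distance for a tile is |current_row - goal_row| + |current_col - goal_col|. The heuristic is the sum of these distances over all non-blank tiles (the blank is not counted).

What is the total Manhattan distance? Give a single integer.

Tile 2: at (0,0), goal (0,1), distance |0-0|+|0-1| = 1
Tile 13: at (0,1), goal (3,0), distance |0-3|+|1-0| = 4
Tile 8: at (0,2), goal (1,3), distance |0-1|+|2-3| = 2
Tile 11: at (0,3), goal (2,2), distance |0-2|+|3-2| = 3
Tile 15: at (1,0), goal (3,2), distance |1-3|+|0-2| = 4
Tile 10: at (1,1), goal (2,1), distance |1-2|+|1-1| = 1
Tile 9: at (1,2), goal (2,0), distance |1-2|+|2-0| = 3
Tile 6: at (1,3), goal (1,1), distance |1-1|+|3-1| = 2
Tile 3: at (2,0), goal (0,2), distance |2-0|+|0-2| = 4
Tile 12: at (2,2), goal (2,3), distance |2-2|+|2-3| = 1
Tile 14: at (2,3), goal (3,1), distance |2-3|+|3-1| = 3
Tile 5: at (3,0), goal (1,0), distance |3-1|+|0-0| = 2
Tile 7: at (3,1), goal (1,2), distance |3-1|+|1-2| = 3
Tile 1: at (3,2), goal (0,0), distance |3-0|+|2-0| = 5
Tile 4: at (3,3), goal (0,3), distance |3-0|+|3-3| = 3
Sum: 1 + 4 + 2 + 3 + 4 + 1 + 3 + 2 + 4 + 1 + 3 + 2 + 3 + 5 + 3 = 41

Answer: 41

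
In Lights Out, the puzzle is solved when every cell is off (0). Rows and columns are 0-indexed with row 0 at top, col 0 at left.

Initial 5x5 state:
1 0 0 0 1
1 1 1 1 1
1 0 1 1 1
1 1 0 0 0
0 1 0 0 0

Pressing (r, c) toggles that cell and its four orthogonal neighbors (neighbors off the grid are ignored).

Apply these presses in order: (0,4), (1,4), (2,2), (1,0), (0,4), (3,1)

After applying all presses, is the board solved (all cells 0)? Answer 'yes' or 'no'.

Answer: yes

Derivation:
After press 1 at (0,4):
1 0 0 1 0
1 1 1 1 0
1 0 1 1 1
1 1 0 0 0
0 1 0 0 0

After press 2 at (1,4):
1 0 0 1 1
1 1 1 0 1
1 0 1 1 0
1 1 0 0 0
0 1 0 0 0

After press 3 at (2,2):
1 0 0 1 1
1 1 0 0 1
1 1 0 0 0
1 1 1 0 0
0 1 0 0 0

After press 4 at (1,0):
0 0 0 1 1
0 0 0 0 1
0 1 0 0 0
1 1 1 0 0
0 1 0 0 0

After press 5 at (0,4):
0 0 0 0 0
0 0 0 0 0
0 1 0 0 0
1 1 1 0 0
0 1 0 0 0

After press 6 at (3,1):
0 0 0 0 0
0 0 0 0 0
0 0 0 0 0
0 0 0 0 0
0 0 0 0 0

Lights still on: 0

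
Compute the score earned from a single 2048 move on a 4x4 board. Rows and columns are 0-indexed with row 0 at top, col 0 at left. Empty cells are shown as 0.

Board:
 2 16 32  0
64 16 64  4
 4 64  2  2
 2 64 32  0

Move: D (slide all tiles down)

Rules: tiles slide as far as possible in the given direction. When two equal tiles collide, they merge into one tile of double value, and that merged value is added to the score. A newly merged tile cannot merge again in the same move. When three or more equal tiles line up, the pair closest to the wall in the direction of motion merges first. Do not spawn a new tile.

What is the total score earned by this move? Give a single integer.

Answer: 160

Derivation:
Slide down:
col 0: [2, 64, 4, 2] -> [2, 64, 4, 2]  score +0 (running 0)
col 1: [16, 16, 64, 64] -> [0, 0, 32, 128]  score +160 (running 160)
col 2: [32, 64, 2, 32] -> [32, 64, 2, 32]  score +0 (running 160)
col 3: [0, 4, 2, 0] -> [0, 0, 4, 2]  score +0 (running 160)
Board after move:
  2   0  32   0
 64   0  64   0
  4  32   2   4
  2 128  32   2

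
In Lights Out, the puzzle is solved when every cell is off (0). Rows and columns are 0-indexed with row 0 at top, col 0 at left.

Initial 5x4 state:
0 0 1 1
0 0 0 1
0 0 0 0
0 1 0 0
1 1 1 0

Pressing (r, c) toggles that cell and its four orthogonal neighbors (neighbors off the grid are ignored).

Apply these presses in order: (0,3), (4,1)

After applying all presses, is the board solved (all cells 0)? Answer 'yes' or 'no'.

Answer: yes

Derivation:
After press 1 at (0,3):
0 0 0 0
0 0 0 0
0 0 0 0
0 1 0 0
1 1 1 0

After press 2 at (4,1):
0 0 0 0
0 0 0 0
0 0 0 0
0 0 0 0
0 0 0 0

Lights still on: 0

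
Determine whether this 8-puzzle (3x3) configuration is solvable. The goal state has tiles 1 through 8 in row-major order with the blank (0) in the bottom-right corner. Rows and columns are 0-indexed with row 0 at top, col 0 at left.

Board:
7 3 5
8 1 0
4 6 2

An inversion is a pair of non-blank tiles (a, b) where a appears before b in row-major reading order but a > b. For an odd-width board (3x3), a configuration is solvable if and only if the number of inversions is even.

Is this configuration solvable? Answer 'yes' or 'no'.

Inversions (pairs i<j in row-major order where tile[i] > tile[j] > 0): 17
17 is odd, so the puzzle is not solvable.

Answer: no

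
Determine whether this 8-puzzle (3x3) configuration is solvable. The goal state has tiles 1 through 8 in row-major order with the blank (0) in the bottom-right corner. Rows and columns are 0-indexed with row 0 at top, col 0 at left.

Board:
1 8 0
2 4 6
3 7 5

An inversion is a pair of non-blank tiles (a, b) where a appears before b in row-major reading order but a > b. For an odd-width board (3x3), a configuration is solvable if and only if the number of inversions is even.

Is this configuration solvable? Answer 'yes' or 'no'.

Answer: yes

Derivation:
Inversions (pairs i<j in row-major order where tile[i] > tile[j] > 0): 10
10 is even, so the puzzle is solvable.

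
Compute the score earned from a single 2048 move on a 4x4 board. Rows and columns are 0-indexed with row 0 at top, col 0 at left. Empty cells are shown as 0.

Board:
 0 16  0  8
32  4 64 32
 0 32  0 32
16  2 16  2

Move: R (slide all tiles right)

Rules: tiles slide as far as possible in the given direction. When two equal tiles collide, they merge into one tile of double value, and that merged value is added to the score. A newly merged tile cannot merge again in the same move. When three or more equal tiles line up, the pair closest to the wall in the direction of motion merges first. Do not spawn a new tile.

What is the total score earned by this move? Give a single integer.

Answer: 64

Derivation:
Slide right:
row 0: [0, 16, 0, 8] -> [0, 0, 16, 8]  score +0 (running 0)
row 1: [32, 4, 64, 32] -> [32, 4, 64, 32]  score +0 (running 0)
row 2: [0, 32, 0, 32] -> [0, 0, 0, 64]  score +64 (running 64)
row 3: [16, 2, 16, 2] -> [16, 2, 16, 2]  score +0 (running 64)
Board after move:
 0  0 16  8
32  4 64 32
 0  0  0 64
16  2 16  2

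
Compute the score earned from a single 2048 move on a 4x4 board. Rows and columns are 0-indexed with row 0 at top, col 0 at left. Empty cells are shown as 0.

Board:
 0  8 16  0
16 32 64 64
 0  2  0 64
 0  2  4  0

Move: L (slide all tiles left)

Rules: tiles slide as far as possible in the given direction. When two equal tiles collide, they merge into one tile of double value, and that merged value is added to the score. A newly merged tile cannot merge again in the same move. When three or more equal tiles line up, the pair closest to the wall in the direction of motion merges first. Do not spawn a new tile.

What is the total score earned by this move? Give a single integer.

Answer: 128

Derivation:
Slide left:
row 0: [0, 8, 16, 0] -> [8, 16, 0, 0]  score +0 (running 0)
row 1: [16, 32, 64, 64] -> [16, 32, 128, 0]  score +128 (running 128)
row 2: [0, 2, 0, 64] -> [2, 64, 0, 0]  score +0 (running 128)
row 3: [0, 2, 4, 0] -> [2, 4, 0, 0]  score +0 (running 128)
Board after move:
  8  16   0   0
 16  32 128   0
  2  64   0   0
  2   4   0   0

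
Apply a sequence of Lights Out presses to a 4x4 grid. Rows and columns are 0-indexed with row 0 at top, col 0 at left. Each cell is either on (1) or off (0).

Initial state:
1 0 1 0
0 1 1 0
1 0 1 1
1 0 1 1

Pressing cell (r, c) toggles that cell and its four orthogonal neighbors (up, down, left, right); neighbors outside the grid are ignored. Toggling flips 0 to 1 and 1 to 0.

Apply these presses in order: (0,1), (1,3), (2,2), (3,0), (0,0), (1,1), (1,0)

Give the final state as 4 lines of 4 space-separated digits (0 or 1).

Answer: 0 1 0 1
1 0 0 1
1 0 0 1
0 1 0 1

Derivation:
After press 1 at (0,1):
0 1 0 0
0 0 1 0
1 0 1 1
1 0 1 1

After press 2 at (1,3):
0 1 0 1
0 0 0 1
1 0 1 0
1 0 1 1

After press 3 at (2,2):
0 1 0 1
0 0 1 1
1 1 0 1
1 0 0 1

After press 4 at (3,0):
0 1 0 1
0 0 1 1
0 1 0 1
0 1 0 1

After press 5 at (0,0):
1 0 0 1
1 0 1 1
0 1 0 1
0 1 0 1

After press 6 at (1,1):
1 1 0 1
0 1 0 1
0 0 0 1
0 1 0 1

After press 7 at (1,0):
0 1 0 1
1 0 0 1
1 0 0 1
0 1 0 1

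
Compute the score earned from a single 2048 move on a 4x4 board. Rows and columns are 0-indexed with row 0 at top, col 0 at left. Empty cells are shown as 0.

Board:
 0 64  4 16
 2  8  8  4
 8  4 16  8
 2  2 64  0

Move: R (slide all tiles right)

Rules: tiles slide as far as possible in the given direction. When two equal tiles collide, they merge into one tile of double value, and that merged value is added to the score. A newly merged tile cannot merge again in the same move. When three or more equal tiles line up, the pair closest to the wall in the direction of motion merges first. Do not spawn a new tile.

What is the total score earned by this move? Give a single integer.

Slide right:
row 0: [0, 64, 4, 16] -> [0, 64, 4, 16]  score +0 (running 0)
row 1: [2, 8, 8, 4] -> [0, 2, 16, 4]  score +16 (running 16)
row 2: [8, 4, 16, 8] -> [8, 4, 16, 8]  score +0 (running 16)
row 3: [2, 2, 64, 0] -> [0, 0, 4, 64]  score +4 (running 20)
Board after move:
 0 64  4 16
 0  2 16  4
 8  4 16  8
 0  0  4 64

Answer: 20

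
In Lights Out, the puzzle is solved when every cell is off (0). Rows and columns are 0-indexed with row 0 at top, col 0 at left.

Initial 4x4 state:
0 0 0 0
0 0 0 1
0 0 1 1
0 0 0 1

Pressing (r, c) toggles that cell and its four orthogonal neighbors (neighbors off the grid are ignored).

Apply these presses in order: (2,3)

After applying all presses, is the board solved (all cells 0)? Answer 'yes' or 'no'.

Answer: yes

Derivation:
After press 1 at (2,3):
0 0 0 0
0 0 0 0
0 0 0 0
0 0 0 0

Lights still on: 0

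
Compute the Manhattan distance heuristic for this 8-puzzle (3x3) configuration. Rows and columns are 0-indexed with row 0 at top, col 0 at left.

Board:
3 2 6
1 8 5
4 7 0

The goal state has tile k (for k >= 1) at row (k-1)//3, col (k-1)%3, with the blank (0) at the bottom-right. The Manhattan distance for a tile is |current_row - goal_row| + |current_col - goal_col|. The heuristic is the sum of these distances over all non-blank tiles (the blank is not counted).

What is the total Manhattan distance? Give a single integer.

Tile 3: at (0,0), goal (0,2), distance |0-0|+|0-2| = 2
Tile 2: at (0,1), goal (0,1), distance |0-0|+|1-1| = 0
Tile 6: at (0,2), goal (1,2), distance |0-1|+|2-2| = 1
Tile 1: at (1,0), goal (0,0), distance |1-0|+|0-0| = 1
Tile 8: at (1,1), goal (2,1), distance |1-2|+|1-1| = 1
Tile 5: at (1,2), goal (1,1), distance |1-1|+|2-1| = 1
Tile 4: at (2,0), goal (1,0), distance |2-1|+|0-0| = 1
Tile 7: at (2,1), goal (2,0), distance |2-2|+|1-0| = 1
Sum: 2 + 0 + 1 + 1 + 1 + 1 + 1 + 1 = 8

Answer: 8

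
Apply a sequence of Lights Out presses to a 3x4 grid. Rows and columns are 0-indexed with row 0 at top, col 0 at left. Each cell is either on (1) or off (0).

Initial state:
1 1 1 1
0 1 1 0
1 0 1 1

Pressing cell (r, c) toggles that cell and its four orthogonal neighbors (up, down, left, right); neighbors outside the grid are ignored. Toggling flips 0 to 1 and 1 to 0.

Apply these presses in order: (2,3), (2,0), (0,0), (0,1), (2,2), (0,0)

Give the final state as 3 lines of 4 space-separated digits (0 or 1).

After press 1 at (2,3):
1 1 1 1
0 1 1 1
1 0 0 0

After press 2 at (2,0):
1 1 1 1
1 1 1 1
0 1 0 0

After press 3 at (0,0):
0 0 1 1
0 1 1 1
0 1 0 0

After press 4 at (0,1):
1 1 0 1
0 0 1 1
0 1 0 0

After press 5 at (2,2):
1 1 0 1
0 0 0 1
0 0 1 1

After press 6 at (0,0):
0 0 0 1
1 0 0 1
0 0 1 1

Answer: 0 0 0 1
1 0 0 1
0 0 1 1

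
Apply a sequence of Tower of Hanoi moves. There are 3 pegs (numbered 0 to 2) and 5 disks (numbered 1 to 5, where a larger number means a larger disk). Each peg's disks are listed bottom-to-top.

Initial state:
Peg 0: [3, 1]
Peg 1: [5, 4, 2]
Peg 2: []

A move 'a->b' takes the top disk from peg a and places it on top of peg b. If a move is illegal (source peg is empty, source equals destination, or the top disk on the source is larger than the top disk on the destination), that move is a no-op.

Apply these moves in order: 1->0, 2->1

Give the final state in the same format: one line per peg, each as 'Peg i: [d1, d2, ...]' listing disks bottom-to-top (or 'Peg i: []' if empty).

Answer: Peg 0: [3, 1]
Peg 1: [5, 4, 2]
Peg 2: []

Derivation:
After move 1 (1->0):
Peg 0: [3, 1]
Peg 1: [5, 4, 2]
Peg 2: []

After move 2 (2->1):
Peg 0: [3, 1]
Peg 1: [5, 4, 2]
Peg 2: []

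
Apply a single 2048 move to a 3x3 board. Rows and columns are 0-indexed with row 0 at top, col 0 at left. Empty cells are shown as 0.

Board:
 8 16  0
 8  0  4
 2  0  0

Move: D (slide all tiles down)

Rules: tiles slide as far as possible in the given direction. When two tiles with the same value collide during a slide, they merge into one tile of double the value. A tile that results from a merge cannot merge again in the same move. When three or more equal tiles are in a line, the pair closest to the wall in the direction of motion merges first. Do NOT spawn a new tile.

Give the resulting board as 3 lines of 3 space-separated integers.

Answer:  0  0  0
16  0  0
 2 16  4

Derivation:
Slide down:
col 0: [8, 8, 2] -> [0, 16, 2]
col 1: [16, 0, 0] -> [0, 0, 16]
col 2: [0, 4, 0] -> [0, 0, 4]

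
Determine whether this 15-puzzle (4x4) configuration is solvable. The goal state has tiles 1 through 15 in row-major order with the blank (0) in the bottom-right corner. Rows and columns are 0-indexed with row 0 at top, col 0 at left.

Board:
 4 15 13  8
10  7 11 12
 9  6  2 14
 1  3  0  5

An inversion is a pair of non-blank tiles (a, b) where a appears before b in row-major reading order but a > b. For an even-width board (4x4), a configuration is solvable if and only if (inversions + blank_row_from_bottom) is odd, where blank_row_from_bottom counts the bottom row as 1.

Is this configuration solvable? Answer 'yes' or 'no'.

Answer: yes

Derivation:
Inversions: 70
Blank is in row 3 (0-indexed from top), which is row 1 counting from the bottom (bottom = 1).
70 + 1 = 71, which is odd, so the puzzle is solvable.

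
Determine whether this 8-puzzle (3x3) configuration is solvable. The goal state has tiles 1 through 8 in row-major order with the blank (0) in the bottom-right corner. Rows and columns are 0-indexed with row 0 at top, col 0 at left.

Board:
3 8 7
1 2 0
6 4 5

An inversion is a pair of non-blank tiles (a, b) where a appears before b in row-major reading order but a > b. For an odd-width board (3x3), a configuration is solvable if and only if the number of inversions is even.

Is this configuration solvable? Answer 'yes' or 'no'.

Inversions (pairs i<j in row-major order where tile[i] > tile[j] > 0): 15
15 is odd, so the puzzle is not solvable.

Answer: no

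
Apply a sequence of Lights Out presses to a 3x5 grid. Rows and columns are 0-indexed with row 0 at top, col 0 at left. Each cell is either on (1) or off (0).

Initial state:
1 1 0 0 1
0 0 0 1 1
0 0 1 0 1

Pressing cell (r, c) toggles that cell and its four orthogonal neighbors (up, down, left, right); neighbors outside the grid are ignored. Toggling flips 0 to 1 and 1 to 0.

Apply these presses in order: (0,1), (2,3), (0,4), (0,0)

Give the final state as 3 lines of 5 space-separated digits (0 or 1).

After press 1 at (0,1):
0 0 1 0 1
0 1 0 1 1
0 0 1 0 1

After press 2 at (2,3):
0 0 1 0 1
0 1 0 0 1
0 0 0 1 0

After press 3 at (0,4):
0 0 1 1 0
0 1 0 0 0
0 0 0 1 0

After press 4 at (0,0):
1 1 1 1 0
1 1 0 0 0
0 0 0 1 0

Answer: 1 1 1 1 0
1 1 0 0 0
0 0 0 1 0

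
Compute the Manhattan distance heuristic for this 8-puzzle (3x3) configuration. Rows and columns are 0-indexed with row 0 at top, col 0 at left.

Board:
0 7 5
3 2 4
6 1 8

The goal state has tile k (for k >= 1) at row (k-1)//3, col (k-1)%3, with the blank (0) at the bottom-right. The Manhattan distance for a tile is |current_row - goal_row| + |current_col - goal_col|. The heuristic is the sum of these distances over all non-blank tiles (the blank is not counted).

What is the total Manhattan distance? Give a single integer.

Answer: 18

Derivation:
Tile 7: (0,1)->(2,0) = 3
Tile 5: (0,2)->(1,1) = 2
Tile 3: (1,0)->(0,2) = 3
Tile 2: (1,1)->(0,1) = 1
Tile 4: (1,2)->(1,0) = 2
Tile 6: (2,0)->(1,2) = 3
Tile 1: (2,1)->(0,0) = 3
Tile 8: (2,2)->(2,1) = 1
Sum: 3 + 2 + 3 + 1 + 2 + 3 + 3 + 1 = 18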